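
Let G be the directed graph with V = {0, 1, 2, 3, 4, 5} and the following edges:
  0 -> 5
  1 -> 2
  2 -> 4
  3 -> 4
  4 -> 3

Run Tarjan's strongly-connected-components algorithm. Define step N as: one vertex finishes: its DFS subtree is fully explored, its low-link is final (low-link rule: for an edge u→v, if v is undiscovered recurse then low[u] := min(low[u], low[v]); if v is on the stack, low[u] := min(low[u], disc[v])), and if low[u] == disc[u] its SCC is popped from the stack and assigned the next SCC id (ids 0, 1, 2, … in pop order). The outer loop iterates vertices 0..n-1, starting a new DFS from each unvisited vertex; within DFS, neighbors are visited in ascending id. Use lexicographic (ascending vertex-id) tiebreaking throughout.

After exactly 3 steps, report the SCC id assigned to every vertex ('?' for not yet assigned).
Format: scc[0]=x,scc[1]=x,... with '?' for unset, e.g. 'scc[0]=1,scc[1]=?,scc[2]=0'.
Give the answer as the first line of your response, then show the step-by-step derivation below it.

scc[0]=1,scc[1]=?,scc[2]=?,scc[3]=?,scc[4]=?,scc[5]=0

step 1: low=(low[0]=0,low[1]=?,low[2]=?,low[3]=?,low[4]=?,low[5]=1); scc=(scc[0]=?,scc[1]=?,scc[2]=?,scc[3]=?,scc[4]=?,scc[5]=0)
step 2: low=(low[0]=0,low[1]=?,low[2]=?,low[3]=?,low[4]=?,low[5]=1); scc=(scc[0]=1,scc[1]=?,scc[2]=?,scc[3]=?,scc[4]=?,scc[5]=0)
step 3: low=(low[0]=0,low[1]=2,low[2]=3,low[3]=4,low[4]=4,low[5]=1); scc=(scc[0]=1,scc[1]=?,scc[2]=?,scc[3]=?,scc[4]=?,scc[5]=0)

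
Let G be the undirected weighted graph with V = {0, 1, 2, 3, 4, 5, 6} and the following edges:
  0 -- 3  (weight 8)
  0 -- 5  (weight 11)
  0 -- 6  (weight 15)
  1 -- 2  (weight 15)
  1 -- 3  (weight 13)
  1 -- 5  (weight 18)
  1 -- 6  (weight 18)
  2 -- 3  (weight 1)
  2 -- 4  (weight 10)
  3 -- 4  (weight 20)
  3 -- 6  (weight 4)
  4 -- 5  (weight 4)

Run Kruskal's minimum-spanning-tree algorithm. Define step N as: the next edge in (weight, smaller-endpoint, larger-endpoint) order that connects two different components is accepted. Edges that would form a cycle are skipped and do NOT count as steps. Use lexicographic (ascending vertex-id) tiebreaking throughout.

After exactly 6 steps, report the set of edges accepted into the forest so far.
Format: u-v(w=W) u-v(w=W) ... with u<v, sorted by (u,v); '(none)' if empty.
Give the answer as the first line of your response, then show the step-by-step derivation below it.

0-3(w=8) 1-3(w=13) 2-3(w=1) 2-4(w=10) 3-6(w=4) 4-5(w=4)

step 1: add edge 2-3 (w=1); MST = {2-3(w=1)}
step 2: add edge 3-6 (w=4); MST = {2-3(w=1) 3-6(w=4)}
step 3: add edge 4-5 (w=4); MST = {2-3(w=1) 3-6(w=4) 4-5(w=4)}
step 4: add edge 0-3 (w=8); MST = {0-3(w=8) 2-3(w=1) 3-6(w=4) 4-5(w=4)}
step 5: add edge 2-4 (w=10); MST = {0-3(w=8) 2-3(w=1) 2-4(w=10) 3-6(w=4) 4-5(w=4)}
step 6: add edge 1-3 (w=13); MST = {0-3(w=8) 1-3(w=13) 2-3(w=1) 2-4(w=10) 3-6(w=4) 4-5(w=4)}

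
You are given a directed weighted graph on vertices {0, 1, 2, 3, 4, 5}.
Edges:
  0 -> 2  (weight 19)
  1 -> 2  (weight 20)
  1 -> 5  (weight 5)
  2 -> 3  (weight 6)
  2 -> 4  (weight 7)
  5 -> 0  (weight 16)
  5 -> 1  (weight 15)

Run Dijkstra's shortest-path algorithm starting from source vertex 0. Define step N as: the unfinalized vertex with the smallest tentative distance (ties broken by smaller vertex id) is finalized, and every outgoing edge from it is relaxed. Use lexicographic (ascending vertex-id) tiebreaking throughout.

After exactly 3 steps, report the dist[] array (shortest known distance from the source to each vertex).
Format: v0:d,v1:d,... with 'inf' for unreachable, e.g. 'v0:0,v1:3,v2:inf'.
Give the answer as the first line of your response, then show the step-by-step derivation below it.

v0:0,v1:inf,v2:19,v3:25,v4:26,v5:inf

step 1: dist = v0:0,v1:inf,v2:19,v3:inf,v4:inf,v5:inf
step 2: dist = v0:0,v1:inf,v2:19,v3:25,v4:26,v5:inf
step 3: dist = v0:0,v1:inf,v2:19,v3:25,v4:26,v5:inf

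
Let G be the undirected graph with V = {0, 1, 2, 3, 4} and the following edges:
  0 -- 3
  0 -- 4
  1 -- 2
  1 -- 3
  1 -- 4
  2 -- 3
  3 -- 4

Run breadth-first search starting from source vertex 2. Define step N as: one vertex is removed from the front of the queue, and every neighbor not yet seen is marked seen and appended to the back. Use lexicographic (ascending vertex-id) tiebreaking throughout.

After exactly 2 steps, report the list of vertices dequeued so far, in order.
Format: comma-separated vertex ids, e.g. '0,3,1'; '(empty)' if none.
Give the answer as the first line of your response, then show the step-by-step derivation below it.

2,1

step 1: dequeue 2; queue=[1,3]; order=2
step 2: dequeue 1; queue=[3,4]; order=2,1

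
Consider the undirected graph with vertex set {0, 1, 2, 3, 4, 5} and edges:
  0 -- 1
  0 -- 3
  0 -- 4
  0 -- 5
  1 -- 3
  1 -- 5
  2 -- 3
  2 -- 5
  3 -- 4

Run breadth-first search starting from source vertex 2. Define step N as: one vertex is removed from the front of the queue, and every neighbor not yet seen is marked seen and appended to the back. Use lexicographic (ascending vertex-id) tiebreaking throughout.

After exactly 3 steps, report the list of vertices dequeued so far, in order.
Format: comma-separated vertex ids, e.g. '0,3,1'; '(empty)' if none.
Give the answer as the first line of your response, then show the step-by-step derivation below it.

2,3,5

step 1: dequeue 2; queue=[3,5]; order=2
step 2: dequeue 3; queue=[5,0,1,4]; order=2,3
step 3: dequeue 5; queue=[0,1,4]; order=2,3,5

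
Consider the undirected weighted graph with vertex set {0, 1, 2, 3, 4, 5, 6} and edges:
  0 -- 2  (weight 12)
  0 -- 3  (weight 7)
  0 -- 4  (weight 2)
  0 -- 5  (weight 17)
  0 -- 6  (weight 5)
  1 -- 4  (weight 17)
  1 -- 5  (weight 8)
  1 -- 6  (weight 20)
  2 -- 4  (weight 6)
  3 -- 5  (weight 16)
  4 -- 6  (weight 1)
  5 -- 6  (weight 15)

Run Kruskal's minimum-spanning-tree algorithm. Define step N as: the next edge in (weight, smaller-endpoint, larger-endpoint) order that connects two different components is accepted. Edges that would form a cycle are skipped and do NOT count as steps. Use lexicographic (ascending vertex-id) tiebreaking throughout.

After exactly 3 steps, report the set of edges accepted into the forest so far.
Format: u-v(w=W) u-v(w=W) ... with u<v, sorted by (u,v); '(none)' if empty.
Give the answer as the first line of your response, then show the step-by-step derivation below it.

0-4(w=2) 2-4(w=6) 4-6(w=1)

step 1: add edge 4-6 (w=1); MST = {4-6(w=1)}
step 2: add edge 0-4 (w=2); MST = {0-4(w=2) 4-6(w=1)}
step 3: add edge 2-4 (w=6); MST = {0-4(w=2) 2-4(w=6) 4-6(w=1)}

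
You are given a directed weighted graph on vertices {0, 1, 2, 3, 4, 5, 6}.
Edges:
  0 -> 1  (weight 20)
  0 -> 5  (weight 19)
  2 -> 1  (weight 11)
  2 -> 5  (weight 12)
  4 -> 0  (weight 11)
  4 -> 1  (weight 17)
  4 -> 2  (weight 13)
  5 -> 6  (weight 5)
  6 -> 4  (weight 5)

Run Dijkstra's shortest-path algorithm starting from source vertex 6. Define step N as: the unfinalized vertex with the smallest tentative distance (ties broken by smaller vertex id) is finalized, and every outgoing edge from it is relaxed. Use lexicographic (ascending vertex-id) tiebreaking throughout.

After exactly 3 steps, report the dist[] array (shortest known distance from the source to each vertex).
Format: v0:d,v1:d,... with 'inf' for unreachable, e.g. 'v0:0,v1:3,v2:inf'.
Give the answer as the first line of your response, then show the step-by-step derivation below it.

v0:16,v1:22,v2:18,v3:inf,v4:5,v5:35,v6:0

step 1: dist = v0:inf,v1:inf,v2:inf,v3:inf,v4:5,v5:inf,v6:0
step 2: dist = v0:16,v1:22,v2:18,v3:inf,v4:5,v5:inf,v6:0
step 3: dist = v0:16,v1:22,v2:18,v3:inf,v4:5,v5:35,v6:0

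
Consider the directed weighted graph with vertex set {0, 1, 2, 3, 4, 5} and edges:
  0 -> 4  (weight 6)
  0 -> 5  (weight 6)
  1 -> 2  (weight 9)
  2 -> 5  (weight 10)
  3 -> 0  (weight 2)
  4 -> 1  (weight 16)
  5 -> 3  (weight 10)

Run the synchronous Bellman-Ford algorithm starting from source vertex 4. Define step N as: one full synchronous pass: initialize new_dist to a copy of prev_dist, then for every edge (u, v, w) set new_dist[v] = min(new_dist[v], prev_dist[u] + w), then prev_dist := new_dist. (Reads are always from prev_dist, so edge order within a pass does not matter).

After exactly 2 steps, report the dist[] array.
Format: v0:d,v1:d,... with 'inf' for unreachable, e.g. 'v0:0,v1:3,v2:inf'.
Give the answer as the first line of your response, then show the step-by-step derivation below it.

v0:inf,v1:16,v2:25,v3:inf,v4:0,v5:inf

step 1: dist = v0:inf,v1:16,v2:inf,v3:inf,v4:0,v5:inf
step 2: dist = v0:inf,v1:16,v2:25,v3:inf,v4:0,v5:inf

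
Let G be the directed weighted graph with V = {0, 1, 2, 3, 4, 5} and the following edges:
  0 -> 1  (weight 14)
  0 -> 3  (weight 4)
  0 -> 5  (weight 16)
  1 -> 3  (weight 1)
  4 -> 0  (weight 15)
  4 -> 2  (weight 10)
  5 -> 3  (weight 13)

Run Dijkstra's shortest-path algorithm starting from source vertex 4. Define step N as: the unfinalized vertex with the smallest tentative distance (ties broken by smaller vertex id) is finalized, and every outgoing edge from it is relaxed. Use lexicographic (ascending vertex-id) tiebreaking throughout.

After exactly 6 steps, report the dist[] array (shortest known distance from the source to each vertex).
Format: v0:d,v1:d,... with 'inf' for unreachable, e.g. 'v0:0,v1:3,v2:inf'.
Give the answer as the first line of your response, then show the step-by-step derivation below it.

v0:15,v1:29,v2:10,v3:19,v4:0,v5:31

step 1: dist = v0:15,v1:inf,v2:10,v3:inf,v4:0,v5:inf
step 2: dist = v0:15,v1:inf,v2:10,v3:inf,v4:0,v5:inf
step 3: dist = v0:15,v1:29,v2:10,v3:19,v4:0,v5:31
step 4: dist = v0:15,v1:29,v2:10,v3:19,v4:0,v5:31
step 5: dist = v0:15,v1:29,v2:10,v3:19,v4:0,v5:31
step 6: dist = v0:15,v1:29,v2:10,v3:19,v4:0,v5:31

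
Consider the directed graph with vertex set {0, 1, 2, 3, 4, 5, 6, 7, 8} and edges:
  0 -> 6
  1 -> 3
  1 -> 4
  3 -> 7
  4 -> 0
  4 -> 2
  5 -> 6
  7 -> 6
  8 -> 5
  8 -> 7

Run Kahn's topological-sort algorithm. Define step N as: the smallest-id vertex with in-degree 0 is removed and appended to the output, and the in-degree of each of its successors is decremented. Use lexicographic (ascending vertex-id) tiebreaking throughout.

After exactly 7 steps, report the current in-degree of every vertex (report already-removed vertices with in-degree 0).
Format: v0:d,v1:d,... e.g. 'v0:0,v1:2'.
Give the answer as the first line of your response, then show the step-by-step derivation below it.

v0:0,v1:0,v2:0,v3:0,v4:0,v5:0,v6:1,v7:0,v8:0

step 1: output 1; order=[1]; indeg=(1,0,1,0,0,1,3,2,0)
step 2: output 3; order=[1,3]; indeg=(1,0,1,0,0,1,3,1,0)
step 3: output 4; order=[1,3,4]; indeg=(0,0,0,0,0,1,3,1,0)
step 4: output 0; order=[1,3,4,0]; indeg=(0,0,0,0,0,1,2,1,0)
step 5: output 2; order=[1,3,4,0,2]; indeg=(0,0,0,0,0,1,2,1,0)
step 6: output 8; order=[1,3,4,0,2,8]; indeg=(0,0,0,0,0,0,2,0,0)
step 7: output 5; order=[1,3,4,0,2,8,5]; indeg=(0,0,0,0,0,0,1,0,0)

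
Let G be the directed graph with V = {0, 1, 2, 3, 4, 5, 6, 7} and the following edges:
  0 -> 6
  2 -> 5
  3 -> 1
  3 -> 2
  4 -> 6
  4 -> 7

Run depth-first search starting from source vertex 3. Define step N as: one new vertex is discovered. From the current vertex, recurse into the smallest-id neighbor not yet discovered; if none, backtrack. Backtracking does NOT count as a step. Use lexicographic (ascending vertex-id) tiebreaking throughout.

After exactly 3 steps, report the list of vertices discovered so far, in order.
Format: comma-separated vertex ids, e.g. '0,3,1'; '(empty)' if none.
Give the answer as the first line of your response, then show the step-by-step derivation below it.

3,1,2

step 1: discover 3; path=3; order=3
step 2: discover 1; path=3>1; order=3,1
step 3: discover 2; path=3>2; order=3,1,2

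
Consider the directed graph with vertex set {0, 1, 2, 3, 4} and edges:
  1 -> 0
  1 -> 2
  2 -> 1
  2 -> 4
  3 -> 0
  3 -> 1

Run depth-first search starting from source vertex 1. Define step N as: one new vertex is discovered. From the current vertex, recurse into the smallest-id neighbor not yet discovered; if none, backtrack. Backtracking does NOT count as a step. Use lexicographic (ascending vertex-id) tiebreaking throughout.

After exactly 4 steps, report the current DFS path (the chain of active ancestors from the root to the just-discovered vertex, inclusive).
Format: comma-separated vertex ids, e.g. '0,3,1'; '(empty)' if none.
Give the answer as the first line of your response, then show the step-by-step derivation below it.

1,2,4

step 1: discover 1; path=1; order=1
step 2: discover 0; path=1>0; order=1,0
step 3: discover 2; path=1>2; order=1,0,2
step 4: discover 4; path=1>2>4; order=1,0,2,4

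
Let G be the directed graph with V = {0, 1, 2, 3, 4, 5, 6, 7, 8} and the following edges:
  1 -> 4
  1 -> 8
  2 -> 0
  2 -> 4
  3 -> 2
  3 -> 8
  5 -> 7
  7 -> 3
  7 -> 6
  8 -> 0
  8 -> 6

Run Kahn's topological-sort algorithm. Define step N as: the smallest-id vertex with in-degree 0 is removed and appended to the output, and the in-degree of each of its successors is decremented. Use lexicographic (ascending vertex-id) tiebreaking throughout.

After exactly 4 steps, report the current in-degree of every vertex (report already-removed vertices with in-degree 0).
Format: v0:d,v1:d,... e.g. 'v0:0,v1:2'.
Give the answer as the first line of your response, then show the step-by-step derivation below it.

v0:2,v1:0,v2:0,v3:0,v4:1,v5:0,v6:1,v7:0,v8:0

step 1: output 1; order=[1]; indeg=(2,0,1,1,1,0,2,1,1)
step 2: output 5; order=[1,5]; indeg=(2,0,1,1,1,0,2,0,1)
step 3: output 7; order=[1,5,7]; indeg=(2,0,1,0,1,0,1,0,1)
step 4: output 3; order=[1,5,7,3]; indeg=(2,0,0,0,1,0,1,0,0)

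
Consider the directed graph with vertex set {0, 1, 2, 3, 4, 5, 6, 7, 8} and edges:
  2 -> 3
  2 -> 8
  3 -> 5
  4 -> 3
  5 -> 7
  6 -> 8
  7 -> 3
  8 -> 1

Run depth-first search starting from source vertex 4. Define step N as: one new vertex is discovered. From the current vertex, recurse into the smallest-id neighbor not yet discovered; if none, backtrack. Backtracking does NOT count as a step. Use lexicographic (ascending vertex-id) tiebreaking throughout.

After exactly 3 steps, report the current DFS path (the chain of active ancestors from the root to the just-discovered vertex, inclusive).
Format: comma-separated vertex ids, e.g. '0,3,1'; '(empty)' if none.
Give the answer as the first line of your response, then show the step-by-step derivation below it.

4,3,5

step 1: discover 4; path=4; order=4
step 2: discover 3; path=4>3; order=4,3
step 3: discover 5; path=4>3>5; order=4,3,5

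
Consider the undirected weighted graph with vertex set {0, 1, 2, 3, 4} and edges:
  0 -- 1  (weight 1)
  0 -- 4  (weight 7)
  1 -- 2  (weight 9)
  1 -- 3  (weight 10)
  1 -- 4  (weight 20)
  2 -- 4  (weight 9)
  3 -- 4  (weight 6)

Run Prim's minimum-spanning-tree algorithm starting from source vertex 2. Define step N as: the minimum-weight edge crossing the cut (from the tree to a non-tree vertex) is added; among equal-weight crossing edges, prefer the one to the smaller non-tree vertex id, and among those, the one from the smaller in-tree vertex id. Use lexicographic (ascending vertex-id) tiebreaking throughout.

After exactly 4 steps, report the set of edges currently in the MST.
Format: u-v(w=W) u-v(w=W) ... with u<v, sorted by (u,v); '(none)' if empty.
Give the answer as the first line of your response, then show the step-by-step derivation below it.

0-1(w=1) 0-4(w=7) 1-2(w=9) 3-4(w=6)

step 1: add edge 1-2 (w=9); MST = {1-2(w=9)}
step 2: add edge 0-1 (w=1); MST = {0-1(w=1) 1-2(w=9)}
step 3: add edge 0-4 (w=7); MST = {0-1(w=1) 0-4(w=7) 1-2(w=9)}
step 4: add edge 3-4 (w=6); MST = {0-1(w=1) 0-4(w=7) 1-2(w=9) 3-4(w=6)}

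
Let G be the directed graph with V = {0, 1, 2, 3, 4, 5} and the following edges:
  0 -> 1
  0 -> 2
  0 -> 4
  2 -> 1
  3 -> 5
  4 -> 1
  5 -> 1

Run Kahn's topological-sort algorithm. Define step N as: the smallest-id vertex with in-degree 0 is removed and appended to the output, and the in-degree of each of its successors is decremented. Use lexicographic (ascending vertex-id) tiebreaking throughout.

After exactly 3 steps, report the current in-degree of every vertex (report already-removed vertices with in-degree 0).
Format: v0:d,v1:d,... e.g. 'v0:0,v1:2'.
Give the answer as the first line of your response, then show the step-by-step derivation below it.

v0:0,v1:2,v2:0,v3:0,v4:0,v5:0

step 1: output 0; order=[0]; indeg=(0,3,0,0,0,1)
step 2: output 2; order=[0,2]; indeg=(0,2,0,0,0,1)
step 3: output 3; order=[0,2,3]; indeg=(0,2,0,0,0,0)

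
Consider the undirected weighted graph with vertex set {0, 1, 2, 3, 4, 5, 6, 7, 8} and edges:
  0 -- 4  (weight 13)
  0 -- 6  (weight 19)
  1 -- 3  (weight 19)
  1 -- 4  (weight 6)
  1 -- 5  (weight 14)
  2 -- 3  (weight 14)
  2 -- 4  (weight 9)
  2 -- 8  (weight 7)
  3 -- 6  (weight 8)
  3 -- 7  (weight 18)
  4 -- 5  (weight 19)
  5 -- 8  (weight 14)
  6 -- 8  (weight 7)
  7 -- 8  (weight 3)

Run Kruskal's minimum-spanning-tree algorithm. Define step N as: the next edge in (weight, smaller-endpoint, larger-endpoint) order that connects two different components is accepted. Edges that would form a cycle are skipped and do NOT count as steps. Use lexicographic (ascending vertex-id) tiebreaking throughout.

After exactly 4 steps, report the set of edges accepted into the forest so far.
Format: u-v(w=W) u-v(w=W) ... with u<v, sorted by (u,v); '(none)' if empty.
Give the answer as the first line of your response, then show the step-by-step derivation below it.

1-4(w=6) 2-8(w=7) 6-8(w=7) 7-8(w=3)

step 1: add edge 7-8 (w=3); MST = {7-8(w=3)}
step 2: add edge 1-4 (w=6); MST = {1-4(w=6) 7-8(w=3)}
step 3: add edge 2-8 (w=7); MST = {1-4(w=6) 2-8(w=7) 7-8(w=3)}
step 4: add edge 6-8 (w=7); MST = {1-4(w=6) 2-8(w=7) 6-8(w=7) 7-8(w=3)}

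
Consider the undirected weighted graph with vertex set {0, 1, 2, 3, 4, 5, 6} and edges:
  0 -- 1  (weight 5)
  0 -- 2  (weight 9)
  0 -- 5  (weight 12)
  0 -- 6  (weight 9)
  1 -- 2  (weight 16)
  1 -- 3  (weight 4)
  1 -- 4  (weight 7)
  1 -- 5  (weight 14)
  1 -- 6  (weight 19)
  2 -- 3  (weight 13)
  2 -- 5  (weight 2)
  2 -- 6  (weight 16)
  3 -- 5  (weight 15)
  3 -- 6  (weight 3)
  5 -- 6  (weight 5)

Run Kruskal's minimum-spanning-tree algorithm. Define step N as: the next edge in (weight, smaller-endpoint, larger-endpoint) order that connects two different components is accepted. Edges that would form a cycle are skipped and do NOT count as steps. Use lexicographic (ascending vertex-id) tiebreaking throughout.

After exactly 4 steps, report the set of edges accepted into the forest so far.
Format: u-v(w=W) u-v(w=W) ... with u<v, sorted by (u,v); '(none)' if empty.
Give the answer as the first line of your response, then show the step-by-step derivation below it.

0-1(w=5) 1-3(w=4) 2-5(w=2) 3-6(w=3)

step 1: add edge 2-5 (w=2); MST = {2-5(w=2)}
step 2: add edge 3-6 (w=3); MST = {2-5(w=2) 3-6(w=3)}
step 3: add edge 1-3 (w=4); MST = {1-3(w=4) 2-5(w=2) 3-6(w=3)}
step 4: add edge 0-1 (w=5); MST = {0-1(w=5) 1-3(w=4) 2-5(w=2) 3-6(w=3)}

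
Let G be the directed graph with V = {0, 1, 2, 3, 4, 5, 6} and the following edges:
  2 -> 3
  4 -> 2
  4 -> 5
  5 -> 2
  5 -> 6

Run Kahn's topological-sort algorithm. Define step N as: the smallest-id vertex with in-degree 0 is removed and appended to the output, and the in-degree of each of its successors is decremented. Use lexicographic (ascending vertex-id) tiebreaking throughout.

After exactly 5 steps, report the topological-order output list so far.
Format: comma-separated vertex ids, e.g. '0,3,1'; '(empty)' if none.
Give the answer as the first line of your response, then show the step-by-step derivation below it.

0,1,4,5,2

step 1: output 0; order=[0]; indeg=(0,0,2,1,0,1,1)
step 2: output 1; order=[0,1]; indeg=(0,0,2,1,0,1,1)
step 3: output 4; order=[0,1,4]; indeg=(0,0,1,1,0,0,1)
step 4: output 5; order=[0,1,4,5]; indeg=(0,0,0,1,0,0,0)
step 5: output 2; order=[0,1,4,5,2]; indeg=(0,0,0,0,0,0,0)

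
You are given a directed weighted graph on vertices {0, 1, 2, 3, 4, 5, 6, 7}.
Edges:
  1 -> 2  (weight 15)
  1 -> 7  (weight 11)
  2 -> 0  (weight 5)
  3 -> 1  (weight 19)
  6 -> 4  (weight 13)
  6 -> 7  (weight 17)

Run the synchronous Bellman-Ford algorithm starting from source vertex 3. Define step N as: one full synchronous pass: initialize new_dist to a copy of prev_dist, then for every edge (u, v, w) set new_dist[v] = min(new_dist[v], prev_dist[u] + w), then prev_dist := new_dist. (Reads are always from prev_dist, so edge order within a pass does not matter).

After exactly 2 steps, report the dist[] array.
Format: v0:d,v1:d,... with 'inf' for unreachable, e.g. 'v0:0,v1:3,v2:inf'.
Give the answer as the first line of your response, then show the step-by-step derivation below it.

v0:inf,v1:19,v2:34,v3:0,v4:inf,v5:inf,v6:inf,v7:30

step 1: dist = v0:inf,v1:19,v2:inf,v3:0,v4:inf,v5:inf,v6:inf,v7:inf
step 2: dist = v0:inf,v1:19,v2:34,v3:0,v4:inf,v5:inf,v6:inf,v7:30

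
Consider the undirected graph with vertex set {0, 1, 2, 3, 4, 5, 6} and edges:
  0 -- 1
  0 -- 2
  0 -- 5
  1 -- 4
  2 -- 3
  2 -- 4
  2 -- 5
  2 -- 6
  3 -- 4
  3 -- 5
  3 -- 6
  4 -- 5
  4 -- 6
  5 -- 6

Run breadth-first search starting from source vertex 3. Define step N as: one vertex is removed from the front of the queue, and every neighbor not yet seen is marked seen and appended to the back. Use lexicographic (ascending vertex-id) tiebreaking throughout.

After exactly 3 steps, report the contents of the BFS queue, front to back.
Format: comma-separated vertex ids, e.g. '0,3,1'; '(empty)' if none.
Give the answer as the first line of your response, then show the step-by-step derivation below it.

5,6,0,1

step 1: dequeue 3; queue=[2,4,5,6]; order=3
step 2: dequeue 2; queue=[4,5,6,0]; order=3,2
step 3: dequeue 4; queue=[5,6,0,1]; order=3,2,4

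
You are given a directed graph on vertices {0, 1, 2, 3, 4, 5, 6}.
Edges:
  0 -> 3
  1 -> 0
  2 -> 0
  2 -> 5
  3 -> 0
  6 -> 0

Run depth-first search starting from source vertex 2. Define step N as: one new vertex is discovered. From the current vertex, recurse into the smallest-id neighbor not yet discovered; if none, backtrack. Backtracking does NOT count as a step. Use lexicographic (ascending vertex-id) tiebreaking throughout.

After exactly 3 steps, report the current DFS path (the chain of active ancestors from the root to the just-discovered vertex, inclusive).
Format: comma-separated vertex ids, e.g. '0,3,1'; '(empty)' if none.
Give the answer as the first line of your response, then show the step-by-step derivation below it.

2,0,3

step 1: discover 2; path=2; order=2
step 2: discover 0; path=2>0; order=2,0
step 3: discover 3; path=2>0>3; order=2,0,3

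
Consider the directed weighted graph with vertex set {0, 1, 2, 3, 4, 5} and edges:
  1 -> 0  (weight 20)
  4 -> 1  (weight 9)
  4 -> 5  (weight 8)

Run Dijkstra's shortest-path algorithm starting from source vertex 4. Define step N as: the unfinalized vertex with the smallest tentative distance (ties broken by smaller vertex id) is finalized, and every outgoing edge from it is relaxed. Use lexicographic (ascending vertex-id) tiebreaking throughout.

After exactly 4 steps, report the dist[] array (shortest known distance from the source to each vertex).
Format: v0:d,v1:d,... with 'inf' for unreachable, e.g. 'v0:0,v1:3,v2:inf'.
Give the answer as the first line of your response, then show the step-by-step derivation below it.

v0:29,v1:9,v2:inf,v3:inf,v4:0,v5:8

step 1: dist = v0:inf,v1:9,v2:inf,v3:inf,v4:0,v5:8
step 2: dist = v0:inf,v1:9,v2:inf,v3:inf,v4:0,v5:8
step 3: dist = v0:29,v1:9,v2:inf,v3:inf,v4:0,v5:8
step 4: dist = v0:29,v1:9,v2:inf,v3:inf,v4:0,v5:8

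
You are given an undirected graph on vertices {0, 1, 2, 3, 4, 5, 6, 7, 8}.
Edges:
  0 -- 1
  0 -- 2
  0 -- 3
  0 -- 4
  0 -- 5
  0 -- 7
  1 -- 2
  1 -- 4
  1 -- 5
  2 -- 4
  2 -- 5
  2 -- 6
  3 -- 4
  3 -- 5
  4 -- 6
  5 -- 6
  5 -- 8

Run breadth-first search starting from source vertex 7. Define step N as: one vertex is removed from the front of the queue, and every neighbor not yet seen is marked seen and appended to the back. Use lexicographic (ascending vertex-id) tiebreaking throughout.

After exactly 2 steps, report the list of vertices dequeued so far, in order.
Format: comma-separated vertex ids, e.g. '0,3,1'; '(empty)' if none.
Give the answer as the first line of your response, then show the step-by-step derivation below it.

7,0

step 1: dequeue 7; queue=[0]; order=7
step 2: dequeue 0; queue=[1,2,3,4,5]; order=7,0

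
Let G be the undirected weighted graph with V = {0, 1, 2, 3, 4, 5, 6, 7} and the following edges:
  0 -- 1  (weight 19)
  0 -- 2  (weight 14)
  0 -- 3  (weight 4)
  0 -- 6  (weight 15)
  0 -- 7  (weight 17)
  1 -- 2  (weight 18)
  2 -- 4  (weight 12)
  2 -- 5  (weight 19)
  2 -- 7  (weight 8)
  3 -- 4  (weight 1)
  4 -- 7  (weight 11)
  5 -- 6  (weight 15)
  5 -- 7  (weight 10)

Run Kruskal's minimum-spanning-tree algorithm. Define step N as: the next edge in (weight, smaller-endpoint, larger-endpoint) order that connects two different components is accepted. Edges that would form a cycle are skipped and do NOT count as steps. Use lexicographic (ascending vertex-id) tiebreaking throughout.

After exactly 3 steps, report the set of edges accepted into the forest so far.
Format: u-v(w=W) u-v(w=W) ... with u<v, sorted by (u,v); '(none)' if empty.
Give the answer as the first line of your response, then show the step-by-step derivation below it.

0-3(w=4) 2-7(w=8) 3-4(w=1)

step 1: add edge 3-4 (w=1); MST = {3-4(w=1)}
step 2: add edge 0-3 (w=4); MST = {0-3(w=4) 3-4(w=1)}
step 3: add edge 2-7 (w=8); MST = {0-3(w=4) 2-7(w=8) 3-4(w=1)}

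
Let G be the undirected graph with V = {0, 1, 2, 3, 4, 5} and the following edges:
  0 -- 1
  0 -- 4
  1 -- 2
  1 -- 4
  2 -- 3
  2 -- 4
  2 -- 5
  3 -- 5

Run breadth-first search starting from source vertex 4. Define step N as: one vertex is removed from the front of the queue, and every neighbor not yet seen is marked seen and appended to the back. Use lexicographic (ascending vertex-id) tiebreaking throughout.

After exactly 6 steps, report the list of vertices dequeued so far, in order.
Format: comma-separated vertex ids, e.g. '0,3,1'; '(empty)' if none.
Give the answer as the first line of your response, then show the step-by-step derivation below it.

4,0,1,2,3,5

step 1: dequeue 4; queue=[0,1,2]; order=4
step 2: dequeue 0; queue=[1,2]; order=4,0
step 3: dequeue 1; queue=[2]; order=4,0,1
step 4: dequeue 2; queue=[3,5]; order=4,0,1,2
step 5: dequeue 3; queue=[5]; order=4,0,1,2,3
step 6: dequeue 5; queue=[(empty)]; order=4,0,1,2,3,5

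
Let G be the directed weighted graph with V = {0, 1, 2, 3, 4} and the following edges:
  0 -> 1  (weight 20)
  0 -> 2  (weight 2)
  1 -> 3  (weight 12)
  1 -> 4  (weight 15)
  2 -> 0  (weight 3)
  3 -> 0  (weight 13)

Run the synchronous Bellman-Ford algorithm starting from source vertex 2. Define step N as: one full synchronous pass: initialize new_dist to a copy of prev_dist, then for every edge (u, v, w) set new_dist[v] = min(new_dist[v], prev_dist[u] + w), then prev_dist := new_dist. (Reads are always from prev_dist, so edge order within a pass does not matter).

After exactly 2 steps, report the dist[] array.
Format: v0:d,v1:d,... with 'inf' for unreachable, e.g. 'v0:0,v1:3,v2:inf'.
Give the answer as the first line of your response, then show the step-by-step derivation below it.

v0:3,v1:23,v2:0,v3:inf,v4:inf

step 1: dist = v0:3,v1:inf,v2:0,v3:inf,v4:inf
step 2: dist = v0:3,v1:23,v2:0,v3:inf,v4:inf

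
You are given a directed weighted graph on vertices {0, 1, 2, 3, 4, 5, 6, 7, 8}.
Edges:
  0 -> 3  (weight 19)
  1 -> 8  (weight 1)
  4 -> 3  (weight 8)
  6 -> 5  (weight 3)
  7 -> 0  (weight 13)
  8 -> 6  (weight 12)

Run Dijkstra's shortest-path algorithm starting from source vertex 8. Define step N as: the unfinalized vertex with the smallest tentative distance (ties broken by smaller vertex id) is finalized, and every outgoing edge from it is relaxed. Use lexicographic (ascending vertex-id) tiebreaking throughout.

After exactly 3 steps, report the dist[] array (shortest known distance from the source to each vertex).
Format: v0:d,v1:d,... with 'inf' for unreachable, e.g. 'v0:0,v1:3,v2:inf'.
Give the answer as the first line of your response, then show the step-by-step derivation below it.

v0:inf,v1:inf,v2:inf,v3:inf,v4:inf,v5:15,v6:12,v7:inf,v8:0

step 1: dist = v0:inf,v1:inf,v2:inf,v3:inf,v4:inf,v5:inf,v6:12,v7:inf,v8:0
step 2: dist = v0:inf,v1:inf,v2:inf,v3:inf,v4:inf,v5:15,v6:12,v7:inf,v8:0
step 3: dist = v0:inf,v1:inf,v2:inf,v3:inf,v4:inf,v5:15,v6:12,v7:inf,v8:0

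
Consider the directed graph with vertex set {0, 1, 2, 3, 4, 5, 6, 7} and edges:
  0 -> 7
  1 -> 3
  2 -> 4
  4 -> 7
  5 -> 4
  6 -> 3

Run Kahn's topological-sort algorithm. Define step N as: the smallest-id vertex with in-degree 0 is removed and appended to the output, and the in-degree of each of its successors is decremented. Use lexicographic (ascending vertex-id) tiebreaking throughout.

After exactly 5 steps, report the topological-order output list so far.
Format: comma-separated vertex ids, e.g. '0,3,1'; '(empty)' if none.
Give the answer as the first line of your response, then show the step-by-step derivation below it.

0,1,2,5,4

step 1: output 0; order=[0]; indeg=(0,0,0,2,2,0,0,1)
step 2: output 1; order=[0,1]; indeg=(0,0,0,1,2,0,0,1)
step 3: output 2; order=[0,1,2]; indeg=(0,0,0,1,1,0,0,1)
step 4: output 5; order=[0,1,2,5]; indeg=(0,0,0,1,0,0,0,1)
step 5: output 4; order=[0,1,2,5,4]; indeg=(0,0,0,1,0,0,0,0)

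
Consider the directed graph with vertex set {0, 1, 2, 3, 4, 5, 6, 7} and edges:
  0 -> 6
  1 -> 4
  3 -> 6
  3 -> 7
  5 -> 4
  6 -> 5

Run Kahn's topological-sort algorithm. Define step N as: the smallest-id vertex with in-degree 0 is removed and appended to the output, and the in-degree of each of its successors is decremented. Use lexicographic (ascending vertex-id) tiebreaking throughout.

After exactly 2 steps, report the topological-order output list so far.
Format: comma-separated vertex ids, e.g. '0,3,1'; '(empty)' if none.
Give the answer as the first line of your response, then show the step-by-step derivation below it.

0,1

step 1: output 0; order=[0]; indeg=(0,0,0,0,2,1,1,1)
step 2: output 1; order=[0,1]; indeg=(0,0,0,0,1,1,1,1)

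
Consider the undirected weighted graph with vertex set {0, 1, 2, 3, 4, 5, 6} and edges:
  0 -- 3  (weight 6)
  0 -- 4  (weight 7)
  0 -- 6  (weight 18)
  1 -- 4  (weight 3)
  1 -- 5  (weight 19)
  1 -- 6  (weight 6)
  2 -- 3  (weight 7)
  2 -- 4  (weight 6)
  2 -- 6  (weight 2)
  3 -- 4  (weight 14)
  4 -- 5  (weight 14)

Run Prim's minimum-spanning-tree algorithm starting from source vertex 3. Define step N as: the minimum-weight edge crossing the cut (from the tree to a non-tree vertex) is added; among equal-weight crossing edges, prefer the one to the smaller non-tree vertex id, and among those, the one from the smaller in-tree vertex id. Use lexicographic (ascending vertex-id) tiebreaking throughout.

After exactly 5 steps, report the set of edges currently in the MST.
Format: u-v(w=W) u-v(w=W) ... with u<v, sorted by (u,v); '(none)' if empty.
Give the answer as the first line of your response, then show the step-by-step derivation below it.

0-3(w=6) 1-4(w=3) 1-6(w=6) 2-3(w=7) 2-6(w=2)

step 1: add edge 0-3 (w=6); MST = {0-3(w=6)}
step 2: add edge 2-3 (w=7); MST = {0-3(w=6) 2-3(w=7)}
step 3: add edge 2-6 (w=2); MST = {0-3(w=6) 2-3(w=7) 2-6(w=2)}
step 4: add edge 1-6 (w=6); MST = {0-3(w=6) 1-6(w=6) 2-3(w=7) 2-6(w=2)}
step 5: add edge 1-4 (w=3); MST = {0-3(w=6) 1-4(w=3) 1-6(w=6) 2-3(w=7) 2-6(w=2)}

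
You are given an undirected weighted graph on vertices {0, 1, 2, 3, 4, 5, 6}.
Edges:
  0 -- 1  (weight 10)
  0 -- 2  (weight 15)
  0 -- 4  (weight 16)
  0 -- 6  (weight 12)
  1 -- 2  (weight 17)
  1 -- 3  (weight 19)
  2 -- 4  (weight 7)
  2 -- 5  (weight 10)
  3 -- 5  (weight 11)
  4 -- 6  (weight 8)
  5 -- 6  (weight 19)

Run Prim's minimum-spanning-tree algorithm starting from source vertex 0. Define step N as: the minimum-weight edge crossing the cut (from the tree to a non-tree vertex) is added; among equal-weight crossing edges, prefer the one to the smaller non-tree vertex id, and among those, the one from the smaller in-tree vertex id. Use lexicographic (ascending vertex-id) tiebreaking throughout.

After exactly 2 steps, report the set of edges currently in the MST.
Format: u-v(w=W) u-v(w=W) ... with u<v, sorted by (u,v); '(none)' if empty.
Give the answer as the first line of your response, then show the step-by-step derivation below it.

0-1(w=10) 0-6(w=12)

step 1: add edge 0-1 (w=10); MST = {0-1(w=10)}
step 2: add edge 0-6 (w=12); MST = {0-1(w=10) 0-6(w=12)}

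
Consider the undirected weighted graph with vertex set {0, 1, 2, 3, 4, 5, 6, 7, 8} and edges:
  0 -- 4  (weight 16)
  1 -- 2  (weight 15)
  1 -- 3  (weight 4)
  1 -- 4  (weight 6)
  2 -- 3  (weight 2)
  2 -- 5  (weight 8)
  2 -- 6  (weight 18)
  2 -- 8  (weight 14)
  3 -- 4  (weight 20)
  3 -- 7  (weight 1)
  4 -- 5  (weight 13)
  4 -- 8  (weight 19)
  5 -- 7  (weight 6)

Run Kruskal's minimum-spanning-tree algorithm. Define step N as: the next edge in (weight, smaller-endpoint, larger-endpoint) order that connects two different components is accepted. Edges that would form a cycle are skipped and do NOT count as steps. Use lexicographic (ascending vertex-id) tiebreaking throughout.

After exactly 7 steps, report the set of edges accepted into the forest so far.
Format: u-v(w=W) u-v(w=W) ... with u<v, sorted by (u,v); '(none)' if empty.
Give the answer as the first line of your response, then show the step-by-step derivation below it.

0-4(w=16) 1-3(w=4) 1-4(w=6) 2-3(w=2) 2-8(w=14) 3-7(w=1) 5-7(w=6)

step 1: add edge 3-7 (w=1); MST = {3-7(w=1)}
step 2: add edge 2-3 (w=2); MST = {2-3(w=2) 3-7(w=1)}
step 3: add edge 1-3 (w=4); MST = {1-3(w=4) 2-3(w=2) 3-7(w=1)}
step 4: add edge 1-4 (w=6); MST = {1-3(w=4) 1-4(w=6) 2-3(w=2) 3-7(w=1)}
step 5: add edge 5-7 (w=6); MST = {1-3(w=4) 1-4(w=6) 2-3(w=2) 3-7(w=1) 5-7(w=6)}
step 6: add edge 2-8 (w=14); MST = {1-3(w=4) 1-4(w=6) 2-3(w=2) 2-8(w=14) 3-7(w=1) 5-7(w=6)}
step 7: add edge 0-4 (w=16); MST = {0-4(w=16) 1-3(w=4) 1-4(w=6) 2-3(w=2) 2-8(w=14) 3-7(w=1) 5-7(w=6)}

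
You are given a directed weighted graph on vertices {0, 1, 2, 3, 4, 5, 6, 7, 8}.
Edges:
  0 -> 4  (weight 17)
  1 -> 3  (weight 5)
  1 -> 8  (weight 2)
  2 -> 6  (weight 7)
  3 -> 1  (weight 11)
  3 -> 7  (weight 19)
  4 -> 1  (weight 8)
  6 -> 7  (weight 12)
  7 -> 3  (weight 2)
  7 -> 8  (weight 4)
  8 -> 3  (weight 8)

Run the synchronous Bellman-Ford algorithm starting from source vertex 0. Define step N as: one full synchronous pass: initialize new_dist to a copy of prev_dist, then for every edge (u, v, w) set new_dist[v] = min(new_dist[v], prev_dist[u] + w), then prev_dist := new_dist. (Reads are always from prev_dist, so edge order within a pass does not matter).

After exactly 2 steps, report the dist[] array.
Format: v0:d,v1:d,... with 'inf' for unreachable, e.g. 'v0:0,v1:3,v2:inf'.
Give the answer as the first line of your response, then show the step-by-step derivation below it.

v0:0,v1:25,v2:inf,v3:inf,v4:17,v5:inf,v6:inf,v7:inf,v8:inf

step 1: dist = v0:0,v1:inf,v2:inf,v3:inf,v4:17,v5:inf,v6:inf,v7:inf,v8:inf
step 2: dist = v0:0,v1:25,v2:inf,v3:inf,v4:17,v5:inf,v6:inf,v7:inf,v8:inf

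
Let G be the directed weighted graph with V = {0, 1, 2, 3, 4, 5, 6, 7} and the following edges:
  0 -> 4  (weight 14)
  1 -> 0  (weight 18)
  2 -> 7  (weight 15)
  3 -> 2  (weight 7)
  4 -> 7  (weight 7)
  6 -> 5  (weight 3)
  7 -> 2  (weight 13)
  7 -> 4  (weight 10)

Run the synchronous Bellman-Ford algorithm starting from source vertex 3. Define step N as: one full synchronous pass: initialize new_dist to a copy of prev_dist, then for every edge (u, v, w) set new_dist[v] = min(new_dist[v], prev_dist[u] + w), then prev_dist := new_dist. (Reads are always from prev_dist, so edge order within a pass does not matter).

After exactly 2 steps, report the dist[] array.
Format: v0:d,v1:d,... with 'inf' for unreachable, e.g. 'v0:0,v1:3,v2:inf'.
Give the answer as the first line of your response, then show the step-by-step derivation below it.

v0:inf,v1:inf,v2:7,v3:0,v4:inf,v5:inf,v6:inf,v7:22

step 1: dist = v0:inf,v1:inf,v2:7,v3:0,v4:inf,v5:inf,v6:inf,v7:inf
step 2: dist = v0:inf,v1:inf,v2:7,v3:0,v4:inf,v5:inf,v6:inf,v7:22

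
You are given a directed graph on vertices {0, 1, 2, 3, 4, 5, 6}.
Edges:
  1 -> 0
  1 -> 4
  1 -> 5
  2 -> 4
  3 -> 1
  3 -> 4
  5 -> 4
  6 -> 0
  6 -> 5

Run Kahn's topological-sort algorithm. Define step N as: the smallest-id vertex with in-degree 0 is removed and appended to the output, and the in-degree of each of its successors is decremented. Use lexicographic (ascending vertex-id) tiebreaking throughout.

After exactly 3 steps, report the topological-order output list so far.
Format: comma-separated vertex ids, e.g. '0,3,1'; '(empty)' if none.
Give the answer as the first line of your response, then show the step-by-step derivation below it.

2,3,1

step 1: output 2; order=[2]; indeg=(2,1,0,0,3,2,0)
step 2: output 3; order=[2,3]; indeg=(2,0,0,0,2,2,0)
step 3: output 1; order=[2,3,1]; indeg=(1,0,0,0,1,1,0)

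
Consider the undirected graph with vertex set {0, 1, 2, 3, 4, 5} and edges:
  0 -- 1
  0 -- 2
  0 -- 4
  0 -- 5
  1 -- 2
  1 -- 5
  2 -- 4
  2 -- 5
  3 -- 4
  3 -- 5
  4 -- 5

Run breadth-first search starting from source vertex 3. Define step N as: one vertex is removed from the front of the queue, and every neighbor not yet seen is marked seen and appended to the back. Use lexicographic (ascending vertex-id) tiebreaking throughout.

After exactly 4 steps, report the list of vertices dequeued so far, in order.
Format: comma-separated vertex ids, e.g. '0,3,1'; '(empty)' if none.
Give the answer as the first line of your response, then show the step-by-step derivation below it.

3,4,5,0

step 1: dequeue 3; queue=[4,5]; order=3
step 2: dequeue 4; queue=[5,0,2]; order=3,4
step 3: dequeue 5; queue=[0,2,1]; order=3,4,5
step 4: dequeue 0; queue=[2,1]; order=3,4,5,0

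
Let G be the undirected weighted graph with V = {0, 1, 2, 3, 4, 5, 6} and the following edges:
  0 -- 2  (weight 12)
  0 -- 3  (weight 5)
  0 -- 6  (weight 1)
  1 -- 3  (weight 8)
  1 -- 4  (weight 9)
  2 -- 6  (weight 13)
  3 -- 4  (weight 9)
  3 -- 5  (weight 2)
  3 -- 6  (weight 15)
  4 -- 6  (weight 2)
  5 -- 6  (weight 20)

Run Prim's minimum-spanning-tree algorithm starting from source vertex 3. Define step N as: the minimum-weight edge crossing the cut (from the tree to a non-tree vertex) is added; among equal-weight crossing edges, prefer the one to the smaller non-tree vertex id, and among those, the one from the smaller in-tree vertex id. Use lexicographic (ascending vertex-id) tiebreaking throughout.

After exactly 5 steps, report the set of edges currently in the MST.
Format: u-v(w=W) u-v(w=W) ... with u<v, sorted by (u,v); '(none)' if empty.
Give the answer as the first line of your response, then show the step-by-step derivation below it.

0-3(w=5) 0-6(w=1) 1-3(w=8) 3-5(w=2) 4-6(w=2)

step 1: add edge 3-5 (w=2); MST = {3-5(w=2)}
step 2: add edge 0-3 (w=5); MST = {0-3(w=5) 3-5(w=2)}
step 3: add edge 0-6 (w=1); MST = {0-3(w=5) 0-6(w=1) 3-5(w=2)}
step 4: add edge 4-6 (w=2); MST = {0-3(w=5) 0-6(w=1) 3-5(w=2) 4-6(w=2)}
step 5: add edge 1-3 (w=8); MST = {0-3(w=5) 0-6(w=1) 1-3(w=8) 3-5(w=2) 4-6(w=2)}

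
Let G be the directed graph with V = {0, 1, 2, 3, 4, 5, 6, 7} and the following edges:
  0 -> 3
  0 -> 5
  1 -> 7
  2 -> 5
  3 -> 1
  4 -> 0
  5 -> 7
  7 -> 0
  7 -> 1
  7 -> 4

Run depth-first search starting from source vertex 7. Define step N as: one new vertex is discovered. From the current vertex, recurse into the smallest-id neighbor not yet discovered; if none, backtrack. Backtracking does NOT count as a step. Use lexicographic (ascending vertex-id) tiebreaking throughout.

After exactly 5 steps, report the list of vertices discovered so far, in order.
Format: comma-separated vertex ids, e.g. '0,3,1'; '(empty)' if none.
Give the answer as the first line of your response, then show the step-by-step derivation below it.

7,0,3,1,5

step 1: discover 7; path=7; order=7
step 2: discover 0; path=7>0; order=7,0
step 3: discover 3; path=7>0>3; order=7,0,3
step 4: discover 1; path=7>0>3>1; order=7,0,3,1
step 5: discover 5; path=7>0>5; order=7,0,3,1,5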